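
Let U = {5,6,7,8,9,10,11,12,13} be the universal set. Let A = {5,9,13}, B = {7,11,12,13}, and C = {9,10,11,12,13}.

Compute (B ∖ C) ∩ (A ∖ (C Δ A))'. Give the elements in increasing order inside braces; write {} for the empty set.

{7}

B ∖ C = {7}
C Δ A = {5,10,11,12}
A ∖ (C Δ A) = {9,13}
(A ∖ (C Δ A))' = {5,6,7,8,10,11,12}
(B ∖ C) ∩ (A ∖ (C Δ A))' = {7}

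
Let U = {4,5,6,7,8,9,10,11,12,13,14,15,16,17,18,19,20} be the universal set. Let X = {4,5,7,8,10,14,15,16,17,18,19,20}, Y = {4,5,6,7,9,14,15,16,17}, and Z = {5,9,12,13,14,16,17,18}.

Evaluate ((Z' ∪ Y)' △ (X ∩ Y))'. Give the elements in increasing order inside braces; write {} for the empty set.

{6,8,9,10,11,19,20}

Z' = {4,6,7,8,10,11,15,19,20}
Z' ∪ Y = {4,5,6,7,8,9,10,11,14,15,16,17,19,20}
(Z' ∪ Y)' = {12,13,18}
X ∩ Y = {4,5,7,14,15,16,17}
(Z' ∪ Y)' △ (X ∩ Y) = {4,5,7,12,13,14,15,16,17,18}
((Z' ∪ Y)' △ (X ∩ Y))' = {6,8,9,10,11,19,20}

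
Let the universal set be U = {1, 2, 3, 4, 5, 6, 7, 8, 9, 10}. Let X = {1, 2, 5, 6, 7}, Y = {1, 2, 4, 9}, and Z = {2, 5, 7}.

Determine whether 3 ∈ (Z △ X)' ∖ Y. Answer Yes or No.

3 ∉ Z and 3 ∉ X, so 3 ∉ Z △ X
3 ∈ (Z △ X)' since 3 ∉ (Z △ X)
3 ∈ (Z △ X)' and 3 ∉ Y, so 3 ∈ (Z △ X)' ∖ Y

Yes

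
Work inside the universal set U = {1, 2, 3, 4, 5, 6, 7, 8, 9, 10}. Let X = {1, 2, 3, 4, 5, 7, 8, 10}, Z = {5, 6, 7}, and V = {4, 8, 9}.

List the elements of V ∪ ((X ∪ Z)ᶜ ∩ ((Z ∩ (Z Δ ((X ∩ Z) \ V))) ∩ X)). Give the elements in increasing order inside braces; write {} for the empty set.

{4, 8, 9}

X ∪ Z = {1, 2, 3, 4, 5, 6, 7, 8, 10}
(X ∪ Z)ᶜ = {9}
X ∩ Z = {5, 7}
(X ∩ Z) \ V = {5, 7}
Z Δ ((X ∩ Z) \ V) = {6}
Z ∩ (Z Δ ((X ∩ Z) \ V)) = {6}
(Z ∩ (Z Δ ((X ∩ Z) \ V))) ∩ X = {}
(X ∪ Z)ᶜ ∩ ((Z ∩ (Z Δ ((X ∩ Z) \ V))) ∩ X) = {}
V ∪ ((X ∪ Z)ᶜ ∩ ((Z ∩ (Z Δ ((X ∩ Z) \ V))) ∩ X)) = {4, 8, 9}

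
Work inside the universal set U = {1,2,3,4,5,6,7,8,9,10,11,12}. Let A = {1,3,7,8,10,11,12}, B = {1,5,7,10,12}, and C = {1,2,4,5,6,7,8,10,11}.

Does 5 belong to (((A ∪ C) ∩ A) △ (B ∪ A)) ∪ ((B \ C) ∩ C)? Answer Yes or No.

5 ∉ A and 5 ∈ C, so 5 ∈ A ∪ C
5 ∈ (A ∪ C) and 5 ∉ A, so 5 ∉ (A ∪ C) ∩ A
5 ∈ B and 5 ∉ A, so 5 ∈ B ∪ A
5 ∉ ((A ∪ C) ∩ A) and 5 ∈ (B ∪ A), so 5 ∈ ((A ∪ C) ∩ A) △ (B ∪ A)
5 ∈ B and 5 ∈ C, so 5 ∉ B \ C
5 ∉ (B \ C) and 5 ∈ C, so 5 ∉ (B \ C) ∩ C
5 ∈ (((A ∪ C) ∩ A) △ (B ∪ A)) and 5 ∉ ((B \ C) ∩ C), so 5 ∈ (((A ∪ C) ∩ A) △ (B ∪ A)) ∪ ((B \ C) ∩ C)

Yes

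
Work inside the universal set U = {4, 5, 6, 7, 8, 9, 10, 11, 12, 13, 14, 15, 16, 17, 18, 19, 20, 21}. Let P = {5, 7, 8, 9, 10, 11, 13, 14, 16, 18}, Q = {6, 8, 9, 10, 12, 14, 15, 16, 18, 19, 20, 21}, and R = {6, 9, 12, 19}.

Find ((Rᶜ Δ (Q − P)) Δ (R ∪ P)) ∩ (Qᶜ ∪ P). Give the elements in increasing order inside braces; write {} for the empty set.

Rᶜ = {4, 5, 7, 8, 10, 11, 13, 14, 15, 16, 17, 18, 20, 21}
Q − P = {6, 12, 15, 19, 20, 21}
Rᶜ Δ (Q − P) = {4, 5, 6, 7, 8, 10, 11, 12, 13, 14, 16, 17, 18, 19}
R ∪ P = {5, 6, 7, 8, 9, 10, 11, 12, 13, 14, 16, 18, 19}
(Rᶜ Δ (Q − P)) Δ (R ∪ P) = {4, 9, 17}
Qᶜ = {4, 5, 7, 11, 13, 17}
Qᶜ ∪ P = {4, 5, 7, 8, 9, 10, 11, 13, 14, 16, 17, 18}
((Rᶜ Δ (Q − P)) Δ (R ∪ P)) ∩ (Qᶜ ∪ P) = {4, 9, 17}

{4, 9, 17}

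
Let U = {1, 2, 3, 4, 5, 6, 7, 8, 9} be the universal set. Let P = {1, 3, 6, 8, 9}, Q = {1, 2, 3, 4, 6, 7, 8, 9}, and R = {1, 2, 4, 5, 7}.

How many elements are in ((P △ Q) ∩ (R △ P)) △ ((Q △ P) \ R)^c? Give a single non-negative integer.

6

P △ Q = {2, 4, 7}
R △ P = {2, 3, 4, 5, 6, 7, 8, 9}
(P △ Q) ∩ (R △ P) = {2, 4, 7}
Q △ P = {2, 4, 7}
(Q △ P) \ R = {}
((Q △ P) \ R)^c = {1, 2, 3, 4, 5, 6, 7, 8, 9}
((P △ Q) ∩ (R △ P)) △ ((Q △ P) \ R)^c = {1, 3, 5, 6, 8, 9}
|((P △ Q) ∩ (R △ P)) △ ((Q △ P) \ R)^c| = 6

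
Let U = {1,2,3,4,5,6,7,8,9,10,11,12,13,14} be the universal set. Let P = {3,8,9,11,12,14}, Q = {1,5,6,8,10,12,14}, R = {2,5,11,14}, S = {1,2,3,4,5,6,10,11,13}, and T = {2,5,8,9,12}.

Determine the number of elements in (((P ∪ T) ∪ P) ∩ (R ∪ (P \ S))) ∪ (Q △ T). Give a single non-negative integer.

10

P ∪ T = {2,3,5,8,9,11,12,14}
(P ∪ T) ∪ P = {2,3,5,8,9,11,12,14}
P \ S = {8,9,12,14}
R ∪ (P \ S) = {2,5,8,9,11,12,14}
((P ∪ T) ∪ P) ∩ (R ∪ (P \ S)) = {2,5,8,9,11,12,14}
Q △ T = {1,2,6,9,10,14}
(((P ∪ T) ∪ P) ∩ (R ∪ (P \ S))) ∪ (Q △ T) = {1,2,5,6,8,9,10,11,12,14}
|(((P ∪ T) ∪ P) ∩ (R ∪ (P \ S))) ∪ (Q △ T)| = 10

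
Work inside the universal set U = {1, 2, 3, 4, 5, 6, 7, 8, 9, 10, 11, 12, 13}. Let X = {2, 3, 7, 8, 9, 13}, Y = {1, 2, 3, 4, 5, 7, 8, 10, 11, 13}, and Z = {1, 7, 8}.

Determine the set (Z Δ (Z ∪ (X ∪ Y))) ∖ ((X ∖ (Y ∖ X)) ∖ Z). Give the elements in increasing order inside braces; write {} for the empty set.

{4, 5, 10, 11}

X ∪ Y = {1, 2, 3, 4, 5, 7, 8, 9, 10, 11, 13}
Z ∪ (X ∪ Y) = {1, 2, 3, 4, 5, 7, 8, 9, 10, 11, 13}
Z Δ (Z ∪ (X ∪ Y)) = {2, 3, 4, 5, 9, 10, 11, 13}
Y ∖ X = {1, 4, 5, 10, 11}
X ∖ (Y ∖ X) = {2, 3, 7, 8, 9, 13}
(X ∖ (Y ∖ X)) ∖ Z = {2, 3, 9, 13}
(Z Δ (Z ∪ (X ∪ Y))) ∖ ((X ∖ (Y ∖ X)) ∖ Z) = {4, 5, 10, 11}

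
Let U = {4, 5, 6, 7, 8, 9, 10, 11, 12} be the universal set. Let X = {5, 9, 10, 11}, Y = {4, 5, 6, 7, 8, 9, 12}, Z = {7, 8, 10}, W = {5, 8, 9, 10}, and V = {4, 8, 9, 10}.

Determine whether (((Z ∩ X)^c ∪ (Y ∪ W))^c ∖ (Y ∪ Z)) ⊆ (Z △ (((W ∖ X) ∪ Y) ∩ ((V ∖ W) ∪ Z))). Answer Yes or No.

Yes

Z ∩ X = {10}
(Z ∩ X)^c = {4, 5, 6, 7, 8, 9, 11, 12}
Y ∪ W = {4, 5, 6, 7, 8, 9, 10, 12}
(Z ∩ X)^c ∪ (Y ∪ W) = {4, 5, 6, 7, 8, 9, 10, 11, 12}
((Z ∩ X)^c ∪ (Y ∪ W))^c = {}
Y ∪ Z = {4, 5, 6, 7, 8, 9, 10, 12}
((Z ∩ X)^c ∪ (Y ∪ W))^c ∖ (Y ∪ Z) = {}
W ∖ X = {8}
(W ∖ X) ∪ Y = {4, 5, 6, 7, 8, 9, 12}
V ∖ W = {4}
(V ∖ W) ∪ Z = {4, 7, 8, 10}
((W ∖ X) ∪ Y) ∩ ((V ∖ W) ∪ Z) = {4, 7, 8}
Z △ (((W ∖ X) ∪ Y) ∩ ((V ∖ W) ∪ Z)) = {4, 10}
Every element of {} is in {4, 10}, so ((Z ∩ X)^c ∪ (Y ∪ W))^c ∖ (Y ∪ Z) ⊆ Z △ (((W ∖ X) ∪ Y) ∩ ((V ∖ W) ∪ Z)).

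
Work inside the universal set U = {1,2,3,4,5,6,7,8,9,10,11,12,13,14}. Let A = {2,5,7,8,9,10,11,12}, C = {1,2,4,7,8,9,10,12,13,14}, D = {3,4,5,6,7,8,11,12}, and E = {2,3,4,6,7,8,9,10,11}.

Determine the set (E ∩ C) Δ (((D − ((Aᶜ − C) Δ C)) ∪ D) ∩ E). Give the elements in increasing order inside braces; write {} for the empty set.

{2,3,6,9,10,11}

E ∩ C = {2,4,7,8,9,10}
Aᶜ = {1,3,4,6,13,14}
Aᶜ − C = {3,6}
(Aᶜ − C) Δ C = {1,2,3,4,6,7,8,9,10,12,13,14}
D − ((Aᶜ − C) Δ C) = {5,11}
(D − ((Aᶜ − C) Δ C)) ∪ D = {3,4,5,6,7,8,11,12}
((D − ((Aᶜ − C) Δ C)) ∪ D) ∩ E = {3,4,6,7,8,11}
(E ∩ C) Δ (((D − ((Aᶜ − C) Δ C)) ∪ D) ∩ E) = {2,3,6,9,10,11}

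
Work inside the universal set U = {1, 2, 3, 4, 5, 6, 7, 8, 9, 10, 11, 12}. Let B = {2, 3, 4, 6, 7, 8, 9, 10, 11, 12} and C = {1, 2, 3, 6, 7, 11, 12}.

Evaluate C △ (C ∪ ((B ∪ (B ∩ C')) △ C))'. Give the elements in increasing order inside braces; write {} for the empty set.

{1, 2, 3, 5, 6, 7, 11, 12}

C' = {4, 5, 8, 9, 10}
B ∩ C' = {4, 8, 9, 10}
B ∪ (B ∩ C') = {2, 3, 4, 6, 7, 8, 9, 10, 11, 12}
(B ∪ (B ∩ C')) △ C = {1, 4, 8, 9, 10}
C ∪ ((B ∪ (B ∩ C')) △ C) = {1, 2, 3, 4, 6, 7, 8, 9, 10, 11, 12}
(C ∪ ((B ∪ (B ∩ C')) △ C))' = {5}
C △ (C ∪ ((B ∪ (B ∩ C')) △ C))' = {1, 2, 3, 5, 6, 7, 11, 12}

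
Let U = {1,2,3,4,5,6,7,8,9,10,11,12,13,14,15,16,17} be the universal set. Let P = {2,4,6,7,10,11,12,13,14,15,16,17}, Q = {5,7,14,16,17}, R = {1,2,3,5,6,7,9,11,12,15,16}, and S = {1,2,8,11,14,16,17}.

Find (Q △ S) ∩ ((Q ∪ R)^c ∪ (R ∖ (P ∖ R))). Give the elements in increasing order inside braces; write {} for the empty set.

Q △ S = {1,2,5,7,8,11}
Q ∪ R = {1,2,3,5,6,7,9,11,12,14,15,16,17}
(Q ∪ R)^c = {4,8,10,13}
P ∖ R = {4,10,13,14,17}
R ∖ (P ∖ R) = {1,2,3,5,6,7,9,11,12,15,16}
(Q ∪ R)^c ∪ (R ∖ (P ∖ R)) = {1,2,3,4,5,6,7,8,9,10,11,12,13,15,16}
(Q △ S) ∩ ((Q ∪ R)^c ∪ (R ∖ (P ∖ R))) = {1,2,5,7,8,11}

{1,2,5,7,8,11}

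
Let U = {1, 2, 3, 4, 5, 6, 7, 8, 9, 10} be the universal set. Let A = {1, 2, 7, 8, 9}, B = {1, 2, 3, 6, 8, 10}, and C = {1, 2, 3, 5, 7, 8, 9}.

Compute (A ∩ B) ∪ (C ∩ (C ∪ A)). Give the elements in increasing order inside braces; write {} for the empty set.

{1, 2, 3, 5, 7, 8, 9}

A ∩ B = {1, 2, 8}
C ∪ A = {1, 2, 3, 5, 7, 8, 9}
C ∩ (C ∪ A) = {1, 2, 3, 5, 7, 8, 9}
(A ∩ B) ∪ (C ∩ (C ∪ A)) = {1, 2, 3, 5, 7, 8, 9}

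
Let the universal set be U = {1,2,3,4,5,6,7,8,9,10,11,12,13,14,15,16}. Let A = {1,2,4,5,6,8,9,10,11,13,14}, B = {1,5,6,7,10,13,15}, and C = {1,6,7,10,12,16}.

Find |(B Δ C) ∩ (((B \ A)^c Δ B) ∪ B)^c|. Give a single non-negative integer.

0

B Δ C = {5,12,13,15,16}
B \ A = {7,15}
(B \ A)^c = {1,2,3,4,5,6,8,9,10,11,12,13,14,16}
(B \ A)^c Δ B = {2,3,4,7,8,9,11,12,14,15,16}
((B \ A)^c Δ B) ∪ B = {1,2,3,4,5,6,7,8,9,10,11,12,13,14,15,16}
(((B \ A)^c Δ B) ∪ B)^c = {}
(B Δ C) ∩ (((B \ A)^c Δ B) ∪ B)^c = {}
|(B Δ C) ∩ (((B \ A)^c Δ B) ∪ B)^c| = 0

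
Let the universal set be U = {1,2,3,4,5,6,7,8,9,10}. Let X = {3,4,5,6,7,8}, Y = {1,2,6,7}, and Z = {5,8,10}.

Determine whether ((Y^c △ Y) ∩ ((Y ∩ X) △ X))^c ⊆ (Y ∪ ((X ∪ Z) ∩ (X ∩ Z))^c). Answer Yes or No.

Y^c = {3,4,5,8,9,10}
Y^c △ Y = {1,2,3,4,5,6,7,8,9,10}
Y ∩ X = {6,7}
(Y ∩ X) △ X = {3,4,5,8}
(Y^c △ Y) ∩ ((Y ∩ X) △ X) = {3,4,5,8}
((Y^c △ Y) ∩ ((Y ∩ X) △ X))^c = {1,2,6,7,9,10}
X ∪ Z = {3,4,5,6,7,8,10}
X ∩ Z = {5,8}
(X ∪ Z) ∩ (X ∩ Z) = {5,8}
((X ∪ Z) ∩ (X ∩ Z))^c = {1,2,3,4,6,7,9,10}
Y ∪ ((X ∪ Z) ∩ (X ∩ Z))^c = {1,2,3,4,6,7,9,10}
Every element of {1,2,6,7,9,10} is in {1,2,3,4,6,7,9,10}, so ((Y^c △ Y) ∩ ((Y ∩ X) △ X))^c ⊆ Y ∪ ((X ∪ Z) ∩ (X ∩ Z))^c.

Yes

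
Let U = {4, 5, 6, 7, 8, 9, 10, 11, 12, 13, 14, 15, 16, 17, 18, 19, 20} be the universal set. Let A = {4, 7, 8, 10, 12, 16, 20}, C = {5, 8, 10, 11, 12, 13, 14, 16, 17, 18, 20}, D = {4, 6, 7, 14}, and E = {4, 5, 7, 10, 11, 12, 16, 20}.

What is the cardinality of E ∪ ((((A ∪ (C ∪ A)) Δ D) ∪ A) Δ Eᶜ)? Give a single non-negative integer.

12

C ∪ A = {4, 5, 7, 8, 10, 11, 12, 13, 14, 16, 17, 18, 20}
A ∪ (C ∪ A) = {4, 5, 7, 8, 10, 11, 12, 13, 14, 16, 17, 18, 20}
(A ∪ (C ∪ A)) Δ D = {5, 6, 8, 10, 11, 12, 13, 16, 17, 18, 20}
((A ∪ (C ∪ A)) Δ D) ∪ A = {4, 5, 6, 7, 8, 10, 11, 12, 13, 16, 17, 18, 20}
Eᶜ = {6, 8, 9, 13, 14, 15, 17, 18, 19}
(((A ∪ (C ∪ A)) Δ D) ∪ A) Δ Eᶜ = {4, 5, 7, 9, 10, 11, 12, 14, 15, 16, 19, 20}
E ∪ ((((A ∪ (C ∪ A)) Δ D) ∪ A) Δ Eᶜ) = {4, 5, 7, 9, 10, 11, 12, 14, 15, 16, 19, 20}
|E ∪ ((((A ∪ (C ∪ A)) Δ D) ∪ A) Δ Eᶜ)| = 12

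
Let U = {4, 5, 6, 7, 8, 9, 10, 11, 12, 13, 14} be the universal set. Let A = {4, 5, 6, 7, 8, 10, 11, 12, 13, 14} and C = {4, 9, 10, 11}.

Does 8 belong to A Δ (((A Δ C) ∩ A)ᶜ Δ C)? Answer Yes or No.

8 ∈ A and 8 ∉ C, so 8 ∈ A Δ C
8 ∈ (A Δ C) and 8 ∈ A, so 8 ∈ (A Δ C) ∩ A
8 ∉ ((A Δ C) ∩ A)ᶜ since 8 ∈ ((A Δ C) ∩ A)
8 ∉ ((A Δ C) ∩ A)ᶜ and 8 ∉ C, so 8 ∉ ((A Δ C) ∩ A)ᶜ Δ C
8 ∈ A and 8 ∉ (((A Δ C) ∩ A)ᶜ Δ C), so 8 ∈ A Δ (((A Δ C) ∩ A)ᶜ Δ C)

Yes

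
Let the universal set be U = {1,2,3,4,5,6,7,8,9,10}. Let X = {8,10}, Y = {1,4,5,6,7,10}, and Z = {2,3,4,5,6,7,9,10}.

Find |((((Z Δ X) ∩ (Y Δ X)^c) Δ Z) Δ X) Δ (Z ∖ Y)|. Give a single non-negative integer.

8

Z Δ X = {2,3,4,5,6,7,8,9}
Y Δ X = {1,4,5,6,7,8}
(Y Δ X)^c = {2,3,9,10}
(Z Δ X) ∩ (Y Δ X)^c = {2,3,9}
((Z Δ X) ∩ (Y Δ X)^c) Δ Z = {4,5,6,7,10}
(((Z Δ X) ∩ (Y Δ X)^c) Δ Z) Δ X = {4,5,6,7,8}
Z ∖ Y = {2,3,9}
((((Z Δ X) ∩ (Y Δ X)^c) Δ Z) Δ X) Δ (Z ∖ Y) = {2,3,4,5,6,7,8,9}
|((((Z Δ X) ∩ (Y Δ X)^c) Δ Z) Δ X) Δ (Z ∖ Y)| = 8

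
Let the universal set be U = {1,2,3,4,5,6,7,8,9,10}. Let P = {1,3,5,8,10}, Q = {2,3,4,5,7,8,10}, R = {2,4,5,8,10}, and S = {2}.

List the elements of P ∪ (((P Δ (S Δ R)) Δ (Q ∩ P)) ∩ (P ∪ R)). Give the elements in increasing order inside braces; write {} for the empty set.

{1,3,4,5,8,10}

S Δ R = {4,5,8,10}
P Δ (S Δ R) = {1,3,4}
Q ∩ P = {3,5,8,10}
(P Δ (S Δ R)) Δ (Q ∩ P) = {1,4,5,8,10}
P ∪ R = {1,2,3,4,5,8,10}
((P Δ (S Δ R)) Δ (Q ∩ P)) ∩ (P ∪ R) = {1,4,5,8,10}
P ∪ (((P Δ (S Δ R)) Δ (Q ∩ P)) ∩ (P ∪ R)) = {1,3,4,5,8,10}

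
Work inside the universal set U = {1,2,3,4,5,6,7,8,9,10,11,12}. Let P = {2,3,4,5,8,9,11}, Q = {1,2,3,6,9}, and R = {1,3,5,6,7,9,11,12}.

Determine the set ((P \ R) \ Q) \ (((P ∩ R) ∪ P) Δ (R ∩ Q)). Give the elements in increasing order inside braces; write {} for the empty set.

{}

P \ R = {2,4,8}
(P \ R) \ Q = {4,8}
P ∩ R = {3,5,9,11}
(P ∩ R) ∪ P = {2,3,4,5,8,9,11}
R ∩ Q = {1,3,6,9}
((P ∩ R) ∪ P) Δ (R ∩ Q) = {1,2,4,5,6,8,11}
((P \ R) \ Q) \ (((P ∩ R) ∪ P) Δ (R ∩ Q)) = {}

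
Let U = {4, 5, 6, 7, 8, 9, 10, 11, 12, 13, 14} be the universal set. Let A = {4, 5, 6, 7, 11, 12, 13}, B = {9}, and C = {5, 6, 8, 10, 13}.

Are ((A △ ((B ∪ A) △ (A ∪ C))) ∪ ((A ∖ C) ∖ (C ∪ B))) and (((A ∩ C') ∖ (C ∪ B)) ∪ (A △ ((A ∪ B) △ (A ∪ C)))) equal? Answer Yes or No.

B ∪ A = {4, 5, 6, 7, 9, 11, 12, 13}
A ∪ C = {4, 5, 6, 7, 8, 10, 11, 12, 13}
(B ∪ A) △ (A ∪ C) = {8, 9, 10}
A △ ((B ∪ A) △ (A ∪ C)) = {4, 5, 6, 7, 8, 9, 10, 11, 12, 13}
A ∖ C = {4, 7, 11, 12}
C ∪ B = {5, 6, 8, 9, 10, 13}
(A ∖ C) ∖ (C ∪ B) = {4, 7, 11, 12}
(A △ ((B ∪ A) △ (A ∪ C))) ∪ ((A ∖ C) ∖ (C ∪ B)) = {4, 5, 6, 7, 8, 9, 10, 11, 12, 13}
C' = {4, 7, 9, 11, 12, 14}
A ∩ C' = {4, 7, 11, 12}
(A ∩ C') ∖ (C ∪ B) = {4, 7, 11, 12}
A ∪ B = {4, 5, 6, 7, 9, 11, 12, 13}
(A ∪ B) △ (A ∪ C) = {8, 9, 10}
A △ ((A ∪ B) △ (A ∪ C)) = {4, 5, 6, 7, 8, 9, 10, 11, 12, 13}
((A ∩ C') ∖ (C ∪ B)) ∪ (A △ ((A ∪ B) △ (A ∪ C))) = {4, 5, 6, 7, 8, 9, 10, 11, 12, 13}
Both equal {4, 5, 6, 7, 8, 9, 10, 11, 12, 13}, so (A △ ((B ∪ A) △ (A ∪ C))) ∪ ((A ∖ C) ∖ (C ∪ B)) = ((A ∩ C') ∖ (C ∪ B)) ∪ (A △ ((A ∪ B) △ (A ∪ C))).

Yes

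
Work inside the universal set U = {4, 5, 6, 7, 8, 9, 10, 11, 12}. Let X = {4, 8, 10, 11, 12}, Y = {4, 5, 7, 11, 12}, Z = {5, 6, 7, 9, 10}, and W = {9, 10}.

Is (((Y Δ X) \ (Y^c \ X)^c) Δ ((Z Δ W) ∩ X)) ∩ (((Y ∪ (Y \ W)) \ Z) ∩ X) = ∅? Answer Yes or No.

Yes

Y Δ X = {5, 7, 8, 10}
Y^c = {6, 8, 9, 10}
Y^c \ X = {6, 9}
(Y^c \ X)^c = {4, 5, 7, 8, 10, 11, 12}
(Y Δ X) \ (Y^c \ X)^c = {}
Z Δ W = {5, 6, 7}
(Z Δ W) ∩ X = {}
((Y Δ X) \ (Y^c \ X)^c) Δ ((Z Δ W) ∩ X) = {}
Y \ W = {4, 5, 7, 11, 12}
Y ∪ (Y \ W) = {4, 5, 7, 11, 12}
(Y ∪ (Y \ W)) \ Z = {4, 11, 12}
((Y ∪ (Y \ W)) \ Z) ∩ X = {4, 11, 12}
{} and {4, 11, 12} share no elements.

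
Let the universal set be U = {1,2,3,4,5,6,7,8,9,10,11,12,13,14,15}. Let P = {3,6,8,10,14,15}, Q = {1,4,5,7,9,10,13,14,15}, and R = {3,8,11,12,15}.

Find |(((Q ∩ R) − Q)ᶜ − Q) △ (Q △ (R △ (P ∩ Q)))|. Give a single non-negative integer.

Q ∩ R = {15}
(Q ∩ R) − Q = {}
((Q ∩ R) − Q)ᶜ = {1,2,3,4,5,6,7,8,9,10,11,12,13,14,15}
((Q ∩ R) − Q)ᶜ − Q = {2,3,6,8,11,12}
P ∩ Q = {10,14,15}
R △ (P ∩ Q) = {3,8,10,11,12,14}
Q △ (R △ (P ∩ Q)) = {1,3,4,5,7,8,9,11,12,13,15}
(((Q ∩ R) − Q)ᶜ − Q) △ (Q △ (R △ (P ∩ Q))) = {1,2,4,5,6,7,9,13,15}
|(((Q ∩ R) − Q)ᶜ − Q) △ (Q △ (R △ (P ∩ Q)))| = 9

9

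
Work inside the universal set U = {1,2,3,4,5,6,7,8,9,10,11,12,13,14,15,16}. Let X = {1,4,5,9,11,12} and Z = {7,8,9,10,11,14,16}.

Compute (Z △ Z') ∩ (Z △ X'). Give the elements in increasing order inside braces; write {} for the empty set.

Z' = {1,2,3,4,5,6,12,13,15}
Z △ Z' = {1,2,3,4,5,6,7,8,9,10,11,12,13,14,15,16}
X' = {2,3,6,7,8,10,13,14,15,16}
Z △ X' = {2,3,6,9,11,13,15}
(Z △ Z') ∩ (Z △ X') = {2,3,6,9,11,13,15}

{2,3,6,9,11,13,15}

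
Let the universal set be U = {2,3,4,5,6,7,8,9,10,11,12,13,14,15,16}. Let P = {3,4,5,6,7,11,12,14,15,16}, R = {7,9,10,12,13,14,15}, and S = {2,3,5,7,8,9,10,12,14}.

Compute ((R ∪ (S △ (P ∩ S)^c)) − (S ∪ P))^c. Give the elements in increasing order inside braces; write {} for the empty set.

P ∩ S = {3,5,7,12,14}
(P ∩ S)^c = {2,4,6,8,9,10,11,13,15,16}
S △ (P ∩ S)^c = {3,4,5,6,7,11,12,13,14,15,16}
R ∪ (S △ (P ∩ S)^c) = {3,4,5,6,7,9,10,11,12,13,14,15,16}
S ∪ P = {2,3,4,5,6,7,8,9,10,11,12,14,15,16}
(R ∪ (S △ (P ∩ S)^c)) − (S ∪ P) = {13}
((R ∪ (S △ (P ∩ S)^c)) − (S ∪ P))^c = {2,3,4,5,6,7,8,9,10,11,12,14,15,16}

{2,3,4,5,6,7,8,9,10,11,12,14,15,16}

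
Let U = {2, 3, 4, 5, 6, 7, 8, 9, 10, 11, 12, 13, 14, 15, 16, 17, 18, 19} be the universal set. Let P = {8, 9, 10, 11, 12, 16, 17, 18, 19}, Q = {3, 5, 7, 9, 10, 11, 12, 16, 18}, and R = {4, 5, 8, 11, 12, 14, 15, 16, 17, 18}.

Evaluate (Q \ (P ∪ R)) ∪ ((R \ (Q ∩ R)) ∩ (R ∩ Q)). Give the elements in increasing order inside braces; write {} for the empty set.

P ∪ R = {4, 5, 8, 9, 10, 11, 12, 14, 15, 16, 17, 18, 19}
Q \ (P ∪ R) = {3, 7}
Q ∩ R = {5, 11, 12, 16, 18}
R \ (Q ∩ R) = {4, 8, 14, 15, 17}
R ∩ Q = {5, 11, 12, 16, 18}
(R \ (Q ∩ R)) ∩ (R ∩ Q) = {}
(Q \ (P ∪ R)) ∪ ((R \ (Q ∩ R)) ∩ (R ∩ Q)) = {3, 7}

{3, 7}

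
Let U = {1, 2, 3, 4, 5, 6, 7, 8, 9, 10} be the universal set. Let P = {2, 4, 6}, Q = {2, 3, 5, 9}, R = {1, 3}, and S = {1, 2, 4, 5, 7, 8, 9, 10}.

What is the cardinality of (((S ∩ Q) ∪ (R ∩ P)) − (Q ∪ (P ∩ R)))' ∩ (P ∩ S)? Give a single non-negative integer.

2

S ∩ Q = {2, 5, 9}
R ∩ P = {}
(S ∩ Q) ∪ (R ∩ P) = {2, 5, 9}
P ∩ R = {}
Q ∪ (P ∩ R) = {2, 3, 5, 9}
((S ∩ Q) ∪ (R ∩ P)) − (Q ∪ (P ∩ R)) = {}
(((S ∩ Q) ∪ (R ∩ P)) − (Q ∪ (P ∩ R)))' = {1, 2, 3, 4, 5, 6, 7, 8, 9, 10}
P ∩ S = {2, 4}
(((S ∩ Q) ∪ (R ∩ P)) − (Q ∪ (P ∩ R)))' ∩ (P ∩ S) = {2, 4}
|(((S ∩ Q) ∪ (R ∩ P)) − (Q ∪ (P ∩ R)))' ∩ (P ∩ S)| = 2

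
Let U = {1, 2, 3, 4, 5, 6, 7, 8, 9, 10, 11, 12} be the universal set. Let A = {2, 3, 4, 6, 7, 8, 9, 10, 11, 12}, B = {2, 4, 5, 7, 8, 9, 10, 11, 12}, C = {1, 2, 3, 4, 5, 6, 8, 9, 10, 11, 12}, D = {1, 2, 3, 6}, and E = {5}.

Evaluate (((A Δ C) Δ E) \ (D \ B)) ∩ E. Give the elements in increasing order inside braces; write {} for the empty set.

A Δ C = {1, 5, 7}
(A Δ C) Δ E = {1, 7}
D \ B = {1, 3, 6}
((A Δ C) Δ E) \ (D \ B) = {7}
(((A Δ C) Δ E) \ (D \ B)) ∩ E = {}

{}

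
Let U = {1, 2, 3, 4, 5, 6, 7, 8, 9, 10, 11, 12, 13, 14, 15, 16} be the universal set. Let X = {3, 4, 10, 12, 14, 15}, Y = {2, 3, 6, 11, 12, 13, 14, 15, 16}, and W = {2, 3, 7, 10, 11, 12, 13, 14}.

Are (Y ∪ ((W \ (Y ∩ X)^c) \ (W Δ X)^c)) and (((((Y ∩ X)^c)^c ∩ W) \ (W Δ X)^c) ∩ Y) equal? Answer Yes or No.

Y ∩ X = {3, 12, 14, 15}
(Y ∩ X)^c = {1, 2, 4, 5, 6, 7, 8, 9, 10, 11, 13, 16}
W \ (Y ∩ X)^c = {3, 12, 14}
W Δ X = {2, 4, 7, 11, 13, 15}
(W Δ X)^c = {1, 3, 5, 6, 8, 9, 10, 12, 14, 16}
(W \ (Y ∩ X)^c) \ (W Δ X)^c = {}
Y ∪ ((W \ (Y ∩ X)^c) \ (W Δ X)^c) = {2, 3, 6, 11, 12, 13, 14, 15, 16}
((Y ∩ X)^c)^c = {3, 12, 14, 15}
((Y ∩ X)^c)^c ∩ W = {3, 12, 14}
(((Y ∩ X)^c)^c ∩ W) \ (W Δ X)^c = {}
((((Y ∩ X)^c)^c ∩ W) \ (W Δ X)^c) ∩ Y = {}
2 ∈ Y ∪ ((W \ (Y ∩ X)^c) \ (W Δ X)^c) but 2 ∉ ((((Y ∩ X)^c)^c ∩ W) \ (W Δ X)^c) ∩ Y, so they differ.

No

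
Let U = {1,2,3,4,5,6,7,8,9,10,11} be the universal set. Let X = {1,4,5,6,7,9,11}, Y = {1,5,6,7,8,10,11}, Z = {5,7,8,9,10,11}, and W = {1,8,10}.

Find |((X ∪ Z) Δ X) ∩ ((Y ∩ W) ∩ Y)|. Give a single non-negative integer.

2

X ∪ Z = {1,4,5,6,7,8,9,10,11}
(X ∪ Z) Δ X = {8,10}
Y ∩ W = {1,8,10}
(Y ∩ W) ∩ Y = {1,8,10}
((X ∪ Z) Δ X) ∩ ((Y ∩ W) ∩ Y) = {8,10}
|((X ∪ Z) Δ X) ∩ ((Y ∩ W) ∩ Y)| = 2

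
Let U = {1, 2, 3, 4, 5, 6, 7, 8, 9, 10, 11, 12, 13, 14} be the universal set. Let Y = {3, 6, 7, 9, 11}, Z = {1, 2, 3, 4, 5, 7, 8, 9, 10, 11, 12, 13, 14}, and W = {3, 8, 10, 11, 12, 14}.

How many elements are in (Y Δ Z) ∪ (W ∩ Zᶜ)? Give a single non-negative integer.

10

Y Δ Z = {1, 2, 4, 5, 6, 8, 10, 12, 13, 14}
Zᶜ = {6}
W ∩ Zᶜ = {}
(Y Δ Z) ∪ (W ∩ Zᶜ) = {1, 2, 4, 5, 6, 8, 10, 12, 13, 14}
|(Y Δ Z) ∪ (W ∩ Zᶜ)| = 10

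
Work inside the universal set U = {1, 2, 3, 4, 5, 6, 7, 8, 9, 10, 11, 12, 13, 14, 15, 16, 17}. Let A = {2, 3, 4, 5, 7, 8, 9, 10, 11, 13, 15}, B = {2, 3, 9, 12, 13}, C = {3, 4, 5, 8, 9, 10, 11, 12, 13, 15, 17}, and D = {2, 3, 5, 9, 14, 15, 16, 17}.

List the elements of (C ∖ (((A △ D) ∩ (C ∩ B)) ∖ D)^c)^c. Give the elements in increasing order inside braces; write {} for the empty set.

{1, 2, 3, 4, 5, 6, 7, 8, 9, 10, 11, 12, 14, 15, 16, 17}

A △ D = {4, 7, 8, 10, 11, 13, 14, 16, 17}
C ∩ B = {3, 9, 12, 13}
(A △ D) ∩ (C ∩ B) = {13}
((A △ D) ∩ (C ∩ B)) ∖ D = {13}
(((A △ D) ∩ (C ∩ B)) ∖ D)^c = {1, 2, 3, 4, 5, 6, 7, 8, 9, 10, 11, 12, 14, 15, 16, 17}
C ∖ (((A △ D) ∩ (C ∩ B)) ∖ D)^c = {13}
(C ∖ (((A △ D) ∩ (C ∩ B)) ∖ D)^c)^c = {1, 2, 3, 4, 5, 6, 7, 8, 9, 10, 11, 12, 14, 15, 16, 17}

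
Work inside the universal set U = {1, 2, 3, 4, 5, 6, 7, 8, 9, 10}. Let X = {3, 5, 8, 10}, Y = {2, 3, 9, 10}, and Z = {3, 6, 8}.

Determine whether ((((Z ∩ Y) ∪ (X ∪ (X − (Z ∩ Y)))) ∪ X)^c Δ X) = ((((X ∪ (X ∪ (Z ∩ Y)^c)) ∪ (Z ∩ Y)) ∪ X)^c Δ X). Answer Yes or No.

Z ∩ Y = {3}
X − (Z ∩ Y) = {5, 8, 10}
X ∪ (X − (Z ∩ Y)) = {3, 5, 8, 10}
(Z ∩ Y) ∪ (X ∪ (X − (Z ∩ Y))) = {3, 5, 8, 10}
((Z ∩ Y) ∪ (X ∪ (X − (Z ∩ Y)))) ∪ X = {3, 5, 8, 10}
(((Z ∩ Y) ∪ (X ∪ (X − (Z ∩ Y)))) ∪ X)^c = {1, 2, 4, 6, 7, 9}
(((Z ∩ Y) ∪ (X ∪ (X − (Z ∩ Y)))) ∪ X)^c Δ X = {1, 2, 3, 4, 5, 6, 7, 8, 9, 10}
(Z ∩ Y)^c = {1, 2, 4, 5, 6, 7, 8, 9, 10}
X ∪ (Z ∩ Y)^c = {1, 2, 3, 4, 5, 6, 7, 8, 9, 10}
X ∪ (X ∪ (Z ∩ Y)^c) = {1, 2, 3, 4, 5, 6, 7, 8, 9, 10}
(X ∪ (X ∪ (Z ∩ Y)^c)) ∪ (Z ∩ Y) = {1, 2, 3, 4, 5, 6, 7, 8, 9, 10}
((X ∪ (X ∪ (Z ∩ Y)^c)) ∪ (Z ∩ Y)) ∪ X = {1, 2, 3, 4, 5, 6, 7, 8, 9, 10}
(((X ∪ (X ∪ (Z ∩ Y)^c)) ∪ (Z ∩ Y)) ∪ X)^c = {}
(((X ∪ (X ∪ (Z ∩ Y)^c)) ∪ (Z ∩ Y)) ∪ X)^c Δ X = {3, 5, 8, 10}
1 ∈ (((Z ∩ Y) ∪ (X ∪ (X − (Z ∩ Y)))) ∪ X)^c Δ X but 1 ∉ (((X ∪ (X ∪ (Z ∩ Y)^c)) ∪ (Z ∩ Y)) ∪ X)^c Δ X, so they differ.

No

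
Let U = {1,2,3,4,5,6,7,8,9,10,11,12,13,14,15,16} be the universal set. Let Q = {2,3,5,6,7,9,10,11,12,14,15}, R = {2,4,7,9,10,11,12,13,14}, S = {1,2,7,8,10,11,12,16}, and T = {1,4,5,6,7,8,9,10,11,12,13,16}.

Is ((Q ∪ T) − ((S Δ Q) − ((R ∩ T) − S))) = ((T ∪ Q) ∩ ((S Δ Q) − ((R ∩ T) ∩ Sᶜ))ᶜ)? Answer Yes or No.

Yes

Q ∪ T = {1,2,3,4,5,6,7,8,9,10,11,12,13,14,15,16}
S Δ Q = {1,3,5,6,8,9,14,15,16}
R ∩ T = {4,7,9,10,11,12,13}
(R ∩ T) − S = {4,9,13}
(S Δ Q) − ((R ∩ T) − S) = {1,3,5,6,8,14,15,16}
(Q ∪ T) − ((S Δ Q) − ((R ∩ T) − S)) = {2,4,7,9,10,11,12,13}
T ∪ Q = {1,2,3,4,5,6,7,8,9,10,11,12,13,14,15,16}
Sᶜ = {3,4,5,6,9,13,14,15}
(R ∩ T) ∩ Sᶜ = {4,9,13}
(S Δ Q) − ((R ∩ T) ∩ Sᶜ) = {1,3,5,6,8,14,15,16}
((S Δ Q) − ((R ∩ T) ∩ Sᶜ))ᶜ = {2,4,7,9,10,11,12,13}
(T ∪ Q) ∩ ((S Δ Q) − ((R ∩ T) ∩ Sᶜ))ᶜ = {2,4,7,9,10,11,12,13}
Both equal {2,4,7,9,10,11,12,13}, so (Q ∪ T) − ((S Δ Q) − ((R ∩ T) − S)) = (T ∪ Q) ∩ ((S Δ Q) − ((R ∩ T) ∩ Sᶜ))ᶜ.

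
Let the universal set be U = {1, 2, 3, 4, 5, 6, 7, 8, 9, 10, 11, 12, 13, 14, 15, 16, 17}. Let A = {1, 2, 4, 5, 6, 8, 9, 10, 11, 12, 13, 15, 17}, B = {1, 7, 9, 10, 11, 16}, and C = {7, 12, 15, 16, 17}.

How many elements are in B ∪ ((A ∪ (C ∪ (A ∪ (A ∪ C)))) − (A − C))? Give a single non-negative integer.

9

A ∪ C = {1, 2, 4, 5, 6, 7, 8, 9, 10, 11, 12, 13, 15, 16, 17}
A ∪ (A ∪ C) = {1, 2, 4, 5, 6, 7, 8, 9, 10, 11, 12, 13, 15, 16, 17}
C ∪ (A ∪ (A ∪ C)) = {1, 2, 4, 5, 6, 7, 8, 9, 10, 11, 12, 13, 15, 16, 17}
A ∪ (C ∪ (A ∪ (A ∪ C))) = {1, 2, 4, 5, 6, 7, 8, 9, 10, 11, 12, 13, 15, 16, 17}
A − C = {1, 2, 4, 5, 6, 8, 9, 10, 11, 13}
(A ∪ (C ∪ (A ∪ (A ∪ C)))) − (A − C) = {7, 12, 15, 16, 17}
B ∪ ((A ∪ (C ∪ (A ∪ (A ∪ C)))) − (A − C)) = {1, 7, 9, 10, 11, 12, 15, 16, 17}
|B ∪ ((A ∪ (C ∪ (A ∪ (A ∪ C)))) − (A − C))| = 9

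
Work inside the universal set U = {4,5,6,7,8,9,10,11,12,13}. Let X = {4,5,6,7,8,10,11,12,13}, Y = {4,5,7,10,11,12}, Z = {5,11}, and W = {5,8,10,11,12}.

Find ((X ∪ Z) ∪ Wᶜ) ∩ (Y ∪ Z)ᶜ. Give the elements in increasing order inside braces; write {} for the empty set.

{6,8,9,13}

X ∪ Z = {4,5,6,7,8,10,11,12,13}
Wᶜ = {4,6,7,9,13}
(X ∪ Z) ∪ Wᶜ = {4,5,6,7,8,9,10,11,12,13}
Y ∪ Z = {4,5,7,10,11,12}
(Y ∪ Z)ᶜ = {6,8,9,13}
((X ∪ Z) ∪ Wᶜ) ∩ (Y ∪ Z)ᶜ = {6,8,9,13}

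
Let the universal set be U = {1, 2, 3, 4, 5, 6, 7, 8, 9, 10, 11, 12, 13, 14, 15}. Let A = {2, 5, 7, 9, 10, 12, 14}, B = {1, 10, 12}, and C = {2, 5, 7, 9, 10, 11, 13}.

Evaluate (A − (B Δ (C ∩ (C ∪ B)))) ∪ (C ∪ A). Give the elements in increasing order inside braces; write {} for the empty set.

{2, 5, 7, 9, 10, 11, 12, 13, 14}

C ∪ B = {1, 2, 5, 7, 9, 10, 11, 12, 13}
C ∩ (C ∪ B) = {2, 5, 7, 9, 10, 11, 13}
B Δ (C ∩ (C ∪ B)) = {1, 2, 5, 7, 9, 11, 12, 13}
A − (B Δ (C ∩ (C ∪ B))) = {10, 14}
C ∪ A = {2, 5, 7, 9, 10, 11, 12, 13, 14}
(A − (B Δ (C ∩ (C ∪ B)))) ∪ (C ∪ A) = {2, 5, 7, 9, 10, 11, 12, 13, 14}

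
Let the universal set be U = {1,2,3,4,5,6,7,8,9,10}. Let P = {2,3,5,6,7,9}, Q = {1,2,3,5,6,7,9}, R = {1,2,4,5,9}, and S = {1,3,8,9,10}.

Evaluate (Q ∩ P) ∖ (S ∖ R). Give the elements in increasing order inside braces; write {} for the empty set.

{2,5,6,7,9}

Q ∩ P = {2,3,5,6,7,9}
S ∖ R = {3,8,10}
(Q ∩ P) ∖ (S ∖ R) = {2,5,6,7,9}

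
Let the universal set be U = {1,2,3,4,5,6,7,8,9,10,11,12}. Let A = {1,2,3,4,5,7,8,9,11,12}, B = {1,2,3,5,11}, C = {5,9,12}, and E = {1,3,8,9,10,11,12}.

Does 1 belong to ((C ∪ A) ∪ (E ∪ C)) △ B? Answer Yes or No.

1 ∉ C and 1 ∈ A, so 1 ∈ C ∪ A
1 ∈ E and 1 ∉ C, so 1 ∈ E ∪ C
1 ∈ (C ∪ A) and 1 ∈ (E ∪ C), so 1 ∈ (C ∪ A) ∪ (E ∪ C)
1 ∈ ((C ∪ A) ∪ (E ∪ C)) and 1 ∈ B, so 1 ∉ ((C ∪ A) ∪ (E ∪ C)) △ B

No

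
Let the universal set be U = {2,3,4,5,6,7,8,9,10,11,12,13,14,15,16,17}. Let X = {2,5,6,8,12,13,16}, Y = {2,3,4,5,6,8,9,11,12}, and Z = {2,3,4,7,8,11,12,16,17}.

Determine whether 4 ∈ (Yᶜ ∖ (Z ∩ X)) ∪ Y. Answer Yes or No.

4 ∈ Y, so 4 ∉ Yᶜ
4 ∈ Z and 4 ∉ X, so 4 ∉ Z ∩ X
4 ∉ Yᶜ and 4 ∉ (Z ∩ X), so 4 ∉ Yᶜ ∖ (Z ∩ X)
4 ∉ (Yᶜ ∖ (Z ∩ X)) and 4 ∈ Y, so 4 ∈ (Yᶜ ∖ (Z ∩ X)) ∪ Y

Yes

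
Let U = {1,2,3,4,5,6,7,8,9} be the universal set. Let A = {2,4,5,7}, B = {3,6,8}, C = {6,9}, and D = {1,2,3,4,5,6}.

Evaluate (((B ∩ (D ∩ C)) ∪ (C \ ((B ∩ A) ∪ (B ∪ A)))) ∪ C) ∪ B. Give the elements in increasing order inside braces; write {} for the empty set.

{3,6,8,9}

D ∩ C = {6}
B ∩ (D ∩ C) = {6}
B ∩ A = {}
B ∪ A = {2,3,4,5,6,7,8}
(B ∩ A) ∪ (B ∪ A) = {2,3,4,5,6,7,8}
C \ ((B ∩ A) ∪ (B ∪ A)) = {9}
(B ∩ (D ∩ C)) ∪ (C \ ((B ∩ A) ∪ (B ∪ A))) = {6,9}
((B ∩ (D ∩ C)) ∪ (C \ ((B ∩ A) ∪ (B ∪ A)))) ∪ C = {6,9}
(((B ∩ (D ∩ C)) ∪ (C \ ((B ∩ A) ∪ (B ∪ A)))) ∪ C) ∪ B = {3,6,8,9}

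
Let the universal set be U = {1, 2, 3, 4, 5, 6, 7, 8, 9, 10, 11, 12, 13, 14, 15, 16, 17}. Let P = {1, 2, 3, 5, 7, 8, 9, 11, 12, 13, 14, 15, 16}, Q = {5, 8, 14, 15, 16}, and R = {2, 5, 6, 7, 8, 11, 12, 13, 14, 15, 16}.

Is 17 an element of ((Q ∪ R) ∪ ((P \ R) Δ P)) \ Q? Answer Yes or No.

No

17 ∉ Q and 17 ∉ R, so 17 ∉ Q ∪ R
17 ∉ P and 17 ∉ R, so 17 ∉ P \ R
17 ∉ (P \ R) and 17 ∉ P, so 17 ∉ (P \ R) Δ P
17 ∉ (Q ∪ R) and 17 ∉ ((P \ R) Δ P), so 17 ∉ (Q ∪ R) ∪ ((P \ R) Δ P)
17 ∉ ((Q ∪ R) ∪ ((P \ R) Δ P)) and 17 ∉ Q, so 17 ∉ ((Q ∪ R) ∪ ((P \ R) Δ P)) \ Q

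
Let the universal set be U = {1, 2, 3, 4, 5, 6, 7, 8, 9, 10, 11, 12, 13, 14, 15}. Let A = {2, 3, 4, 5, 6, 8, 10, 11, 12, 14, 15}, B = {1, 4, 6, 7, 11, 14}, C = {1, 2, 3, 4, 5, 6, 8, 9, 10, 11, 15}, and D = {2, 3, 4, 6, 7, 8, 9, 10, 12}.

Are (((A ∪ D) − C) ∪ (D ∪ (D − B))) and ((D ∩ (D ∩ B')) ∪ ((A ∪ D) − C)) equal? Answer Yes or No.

A ∪ D = {2, 3, 4, 5, 6, 7, 8, 9, 10, 11, 12, 14, 15}
(A ∪ D) − C = {7, 12, 14}
D − B = {2, 3, 8, 9, 10, 12}
D ∪ (D − B) = {2, 3, 4, 6, 7, 8, 9, 10, 12}
((A ∪ D) − C) ∪ (D ∪ (D − B)) = {2, 3, 4, 6, 7, 8, 9, 10, 12, 14}
B' = {2, 3, 5, 8, 9, 10, 12, 13, 15}
D ∩ B' = {2, 3, 8, 9, 10, 12}
D ∩ (D ∩ B') = {2, 3, 8, 9, 10, 12}
(D ∩ (D ∩ B')) ∪ ((A ∪ D) − C) = {2, 3, 7, 8, 9, 10, 12, 14}
4 ∈ ((A ∪ D) − C) ∪ (D ∪ (D − B)) but 4 ∉ (D ∩ (D ∩ B')) ∪ ((A ∪ D) − C), so they differ.

No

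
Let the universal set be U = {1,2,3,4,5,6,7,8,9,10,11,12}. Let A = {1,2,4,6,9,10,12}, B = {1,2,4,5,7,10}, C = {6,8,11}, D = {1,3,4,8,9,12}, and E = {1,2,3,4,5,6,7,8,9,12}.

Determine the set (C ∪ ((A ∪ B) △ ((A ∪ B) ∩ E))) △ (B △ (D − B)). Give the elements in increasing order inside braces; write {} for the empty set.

A ∪ B = {1,2,4,5,6,7,9,10,12}
(A ∪ B) ∩ E = {1,2,4,5,6,7,9,12}
(A ∪ B) △ ((A ∪ B) ∩ E) = {10}
C ∪ ((A ∪ B) △ ((A ∪ B) ∩ E)) = {6,8,10,11}
D − B = {3,8,9,12}
B △ (D − B) = {1,2,3,4,5,7,8,9,10,12}
(C ∪ ((A ∪ B) △ ((A ∪ B) ∩ E))) △ (B △ (D − B)) = {1,2,3,4,5,6,7,9,11,12}

{1,2,3,4,5,6,7,9,11,12}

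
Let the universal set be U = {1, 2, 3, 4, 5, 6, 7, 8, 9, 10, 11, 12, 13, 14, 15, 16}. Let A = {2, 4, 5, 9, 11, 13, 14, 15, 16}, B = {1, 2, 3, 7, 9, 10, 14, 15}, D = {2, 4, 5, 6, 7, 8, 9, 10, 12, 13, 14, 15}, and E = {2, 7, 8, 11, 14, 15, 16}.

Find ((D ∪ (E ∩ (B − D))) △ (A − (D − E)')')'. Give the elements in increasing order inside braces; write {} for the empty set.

{2, 6, 7, 8, 10, 12, 14, 15}

B − D = {1, 3}
E ∩ (B − D) = {}
D ∪ (E ∩ (B − D)) = {2, 4, 5, 6, 7, 8, 9, 10, 12, 13, 14, 15}
D − E = {4, 5, 6, 9, 10, 12, 13}
(D − E)' = {1, 2, 3, 7, 8, 11, 14, 15, 16}
A − (D − E)' = {4, 5, 9, 13}
(A − (D − E)')' = {1, 2, 3, 6, 7, 8, 10, 11, 12, 14, 15, 16}
(D ∪ (E ∩ (B − D))) △ (A − (D − E)')' = {1, 3, 4, 5, 9, 11, 13, 16}
((D ∪ (E ∩ (B − D))) △ (A − (D − E)')')' = {2, 6, 7, 8, 10, 12, 14, 15}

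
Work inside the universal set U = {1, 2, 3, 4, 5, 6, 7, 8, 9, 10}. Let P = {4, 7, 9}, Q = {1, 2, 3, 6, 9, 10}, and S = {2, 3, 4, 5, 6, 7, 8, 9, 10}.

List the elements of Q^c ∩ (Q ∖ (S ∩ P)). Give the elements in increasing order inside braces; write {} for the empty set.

Q^c = {4, 5, 7, 8}
S ∩ P = {4, 7, 9}
Q ∖ (S ∩ P) = {1, 2, 3, 6, 10}
Q^c ∩ (Q ∖ (S ∩ P)) = {}

{}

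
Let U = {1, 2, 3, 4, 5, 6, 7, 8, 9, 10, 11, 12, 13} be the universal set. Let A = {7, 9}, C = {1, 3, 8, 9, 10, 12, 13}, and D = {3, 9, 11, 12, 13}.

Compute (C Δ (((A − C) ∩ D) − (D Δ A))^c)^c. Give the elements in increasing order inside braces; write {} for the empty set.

{1, 3, 8, 9, 10, 12, 13}

A − C = {7}
(A − C) ∩ D = {}
D Δ A = {3, 7, 11, 12, 13}
((A − C) ∩ D) − (D Δ A) = {}
(((A − C) ∩ D) − (D Δ A))^c = {1, 2, 3, 4, 5, 6, 7, 8, 9, 10, 11, 12, 13}
C Δ (((A − C) ∩ D) − (D Δ A))^c = {2, 4, 5, 6, 7, 11}
(C Δ (((A − C) ∩ D) − (D Δ A))^c)^c = {1, 3, 8, 9, 10, 12, 13}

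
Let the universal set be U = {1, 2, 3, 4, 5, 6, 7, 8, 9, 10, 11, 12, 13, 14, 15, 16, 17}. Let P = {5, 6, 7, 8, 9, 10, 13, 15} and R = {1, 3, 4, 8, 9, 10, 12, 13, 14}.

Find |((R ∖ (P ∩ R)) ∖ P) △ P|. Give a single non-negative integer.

P ∩ R = {8, 9, 10, 13}
R ∖ (P ∩ R) = {1, 3, 4, 12, 14}
(R ∖ (P ∩ R)) ∖ P = {1, 3, 4, 12, 14}
((R ∖ (P ∩ R)) ∖ P) △ P = {1, 3, 4, 5, 6, 7, 8, 9, 10, 12, 13, 14, 15}
|((R ∖ (P ∩ R)) ∖ P) △ P| = 13

13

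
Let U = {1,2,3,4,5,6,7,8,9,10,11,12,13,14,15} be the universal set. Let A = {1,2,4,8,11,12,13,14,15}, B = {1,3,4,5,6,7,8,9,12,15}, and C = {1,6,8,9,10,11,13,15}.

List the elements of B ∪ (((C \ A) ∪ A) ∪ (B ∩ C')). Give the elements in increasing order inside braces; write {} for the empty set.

C \ A = {6,9,10}
(C \ A) ∪ A = {1,2,4,6,8,9,10,11,12,13,14,15}
C' = {2,3,4,5,7,12,14}
B ∩ C' = {3,4,5,7,12}
((C \ A) ∪ A) ∪ (B ∩ C') = {1,2,3,4,5,6,7,8,9,10,11,12,13,14,15}
B ∪ (((C \ A) ∪ A) ∪ (B ∩ C')) = {1,2,3,4,5,6,7,8,9,10,11,12,13,14,15}

{1,2,3,4,5,6,7,8,9,10,11,12,13,14,15}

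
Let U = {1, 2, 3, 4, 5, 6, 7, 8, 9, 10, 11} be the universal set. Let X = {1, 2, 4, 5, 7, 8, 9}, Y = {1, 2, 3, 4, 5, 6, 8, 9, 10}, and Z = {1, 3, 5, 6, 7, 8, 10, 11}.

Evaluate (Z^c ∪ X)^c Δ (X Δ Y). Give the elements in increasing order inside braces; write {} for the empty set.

Z^c = {2, 4, 9}
Z^c ∪ X = {1, 2, 4, 5, 7, 8, 9}
(Z^c ∪ X)^c = {3, 6, 10, 11}
X Δ Y = {3, 6, 7, 10}
(Z^c ∪ X)^c Δ (X Δ Y) = {7, 11}

{7, 11}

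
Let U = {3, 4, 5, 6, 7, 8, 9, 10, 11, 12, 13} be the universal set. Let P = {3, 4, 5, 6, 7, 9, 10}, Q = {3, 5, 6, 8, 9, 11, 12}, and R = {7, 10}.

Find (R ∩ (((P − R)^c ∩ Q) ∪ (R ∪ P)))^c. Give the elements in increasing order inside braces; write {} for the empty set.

P − R = {3, 4, 5, 6, 9}
(P − R)^c = {7, 8, 10, 11, 12, 13}
(P − R)^c ∩ Q = {8, 11, 12}
R ∪ P = {3, 4, 5, 6, 7, 9, 10}
((P − R)^c ∩ Q) ∪ (R ∪ P) = {3, 4, 5, 6, 7, 8, 9, 10, 11, 12}
R ∩ (((P − R)^c ∩ Q) ∪ (R ∪ P)) = {7, 10}
(R ∩ (((P − R)^c ∩ Q) ∪ (R ∪ P)))^c = {3, 4, 5, 6, 8, 9, 11, 12, 13}

{3, 4, 5, 6, 8, 9, 11, 12, 13}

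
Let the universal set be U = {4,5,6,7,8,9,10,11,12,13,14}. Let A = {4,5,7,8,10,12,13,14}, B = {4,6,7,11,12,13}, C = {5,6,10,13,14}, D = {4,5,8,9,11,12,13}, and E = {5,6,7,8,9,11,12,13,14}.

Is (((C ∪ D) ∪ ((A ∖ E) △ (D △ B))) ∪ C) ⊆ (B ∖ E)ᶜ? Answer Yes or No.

No

C ∪ D = {4,5,6,8,9,10,11,12,13,14}
A ∖ E = {4,10}
D △ B = {5,6,7,8,9}
(A ∖ E) △ (D △ B) = {4,5,6,7,8,9,10}
(C ∪ D) ∪ ((A ∖ E) △ (D △ B)) = {4,5,6,7,8,9,10,11,12,13,14}
((C ∪ D) ∪ ((A ∖ E) △ (D △ B))) ∪ C = {4,5,6,7,8,9,10,11,12,13,14}
B ∖ E = {4}
(B ∖ E)ᶜ = {5,6,7,8,9,10,11,12,13,14}
4 ∈ ((C ∪ D) ∪ ((A ∖ E) △ (D △ B))) ∪ C but 4 ∉ (B ∖ E)ᶜ, so the inclusion fails.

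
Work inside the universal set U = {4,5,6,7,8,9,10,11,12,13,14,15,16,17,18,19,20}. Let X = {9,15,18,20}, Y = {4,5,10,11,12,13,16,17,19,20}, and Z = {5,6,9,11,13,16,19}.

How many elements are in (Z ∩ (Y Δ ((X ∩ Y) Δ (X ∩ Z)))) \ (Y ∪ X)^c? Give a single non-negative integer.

6

X ∩ Y = {20}
X ∩ Z = {9}
(X ∩ Y) Δ (X ∩ Z) = {9,20}
Y Δ ((X ∩ Y) Δ (X ∩ Z)) = {4,5,9,10,11,12,13,16,17,19}
Z ∩ (Y Δ ((X ∩ Y) Δ (X ∩ Z))) = {5,9,11,13,16,19}
Y ∪ X = {4,5,9,10,11,12,13,15,16,17,18,19,20}
(Y ∪ X)^c = {6,7,8,14}
(Z ∩ (Y Δ ((X ∩ Y) Δ (X ∩ Z)))) \ (Y ∪ X)^c = {5,9,11,13,16,19}
|(Z ∩ (Y Δ ((X ∩ Y) Δ (X ∩ Z)))) \ (Y ∪ X)^c| = 6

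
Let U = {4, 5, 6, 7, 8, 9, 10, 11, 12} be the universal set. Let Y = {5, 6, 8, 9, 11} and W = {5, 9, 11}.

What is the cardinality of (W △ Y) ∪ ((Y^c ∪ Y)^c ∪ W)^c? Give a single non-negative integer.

6

W △ Y = {6, 8}
Y^c = {4, 7, 10, 12}
Y^c ∪ Y = {4, 5, 6, 7, 8, 9, 10, 11, 12}
(Y^c ∪ Y)^c = {}
(Y^c ∪ Y)^c ∪ W = {5, 9, 11}
((Y^c ∪ Y)^c ∪ W)^c = {4, 6, 7, 8, 10, 12}
(W △ Y) ∪ ((Y^c ∪ Y)^c ∪ W)^c = {4, 6, 7, 8, 10, 12}
|(W △ Y) ∪ ((Y^c ∪ Y)^c ∪ W)^c| = 6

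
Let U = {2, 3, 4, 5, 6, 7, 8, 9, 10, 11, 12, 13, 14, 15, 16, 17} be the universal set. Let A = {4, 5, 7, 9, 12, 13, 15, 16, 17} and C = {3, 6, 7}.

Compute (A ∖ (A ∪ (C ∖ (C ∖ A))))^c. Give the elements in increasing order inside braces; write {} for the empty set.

{2, 3, 4, 5, 6, 7, 8, 9, 10, 11, 12, 13, 14, 15, 16, 17}

C ∖ A = {3, 6}
C ∖ (C ∖ A) = {7}
A ∪ (C ∖ (C ∖ A)) = {4, 5, 7, 9, 12, 13, 15, 16, 17}
A ∖ (A ∪ (C ∖ (C ∖ A))) = {}
(A ∖ (A ∪ (C ∖ (C ∖ A))))^c = {2, 3, 4, 5, 6, 7, 8, 9, 10, 11, 12, 13, 14, 15, 16, 17}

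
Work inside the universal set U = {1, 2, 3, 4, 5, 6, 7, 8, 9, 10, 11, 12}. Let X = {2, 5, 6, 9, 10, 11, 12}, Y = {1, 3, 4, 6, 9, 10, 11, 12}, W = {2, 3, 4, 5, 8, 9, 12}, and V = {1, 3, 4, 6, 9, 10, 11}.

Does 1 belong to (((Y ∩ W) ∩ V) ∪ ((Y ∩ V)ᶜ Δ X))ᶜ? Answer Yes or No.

Yes

1 ∈ Y and 1 ∉ W, so 1 ∉ Y ∩ W
1 ∉ (Y ∩ W) and 1 ∈ V, so 1 ∉ (Y ∩ W) ∩ V
1 ∈ Y and 1 ∈ V, so 1 ∈ Y ∩ V
1 ∉ (Y ∩ V)ᶜ since 1 ∈ (Y ∩ V)
1 ∉ (Y ∩ V)ᶜ and 1 ∉ X, so 1 ∉ (Y ∩ V)ᶜ Δ X
1 ∉ ((Y ∩ W) ∩ V) and 1 ∉ ((Y ∩ V)ᶜ Δ X), so 1 ∉ ((Y ∩ W) ∩ V) ∪ ((Y ∩ V)ᶜ Δ X)
1 ∈ (((Y ∩ W) ∩ V) ∪ ((Y ∩ V)ᶜ Δ X))ᶜ since 1 ∉ (((Y ∩ W) ∩ V) ∪ ((Y ∩ V)ᶜ Δ X))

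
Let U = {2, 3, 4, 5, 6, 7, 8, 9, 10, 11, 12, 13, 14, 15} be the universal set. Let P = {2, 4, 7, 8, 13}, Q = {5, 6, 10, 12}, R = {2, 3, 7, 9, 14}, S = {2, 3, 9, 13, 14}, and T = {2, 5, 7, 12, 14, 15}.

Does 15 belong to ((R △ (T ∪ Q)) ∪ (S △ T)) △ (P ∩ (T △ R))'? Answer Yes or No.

No

15 ∈ T and 15 ∉ Q, so 15 ∈ T ∪ Q
15 ∉ R and 15 ∈ (T ∪ Q), so 15 ∈ R △ (T ∪ Q)
15 ∉ S and 15 ∈ T, so 15 ∈ S △ T
15 ∈ (R △ (T ∪ Q)) and 15 ∈ (S △ T), so 15 ∈ (R △ (T ∪ Q)) ∪ (S △ T)
15 ∈ T and 15 ∉ R, so 15 ∈ T △ R
15 ∉ P and 15 ∈ (T △ R), so 15 ∉ P ∩ (T △ R)
15 ∈ (P ∩ (T △ R))' since 15 ∉ (P ∩ (T △ R))
15 ∈ ((R △ (T ∪ Q)) ∪ (S △ T)) and 15 ∈ (P ∩ (T △ R))', so 15 ∉ ((R △ (T ∪ Q)) ∪ (S △ T)) △ (P ∩ (T △ R))'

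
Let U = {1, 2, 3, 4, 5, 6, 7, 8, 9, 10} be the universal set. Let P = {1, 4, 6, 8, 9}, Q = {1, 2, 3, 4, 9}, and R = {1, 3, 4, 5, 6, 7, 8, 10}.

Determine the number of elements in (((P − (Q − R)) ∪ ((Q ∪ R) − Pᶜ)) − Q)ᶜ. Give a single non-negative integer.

8

Q − R = {2, 9}
P − (Q − R) = {1, 4, 6, 8}
Q ∪ R = {1, 2, 3, 4, 5, 6, 7, 8, 9, 10}
Pᶜ = {2, 3, 5, 7, 10}
(Q ∪ R) − Pᶜ = {1, 4, 6, 8, 9}
(P − (Q − R)) ∪ ((Q ∪ R) − Pᶜ) = {1, 4, 6, 8, 9}
((P − (Q − R)) ∪ ((Q ∪ R) − Pᶜ)) − Q = {6, 8}
(((P − (Q − R)) ∪ ((Q ∪ R) − Pᶜ)) − Q)ᶜ = {1, 2, 3, 4, 5, 7, 9, 10}
|(((P − (Q − R)) ∪ ((Q ∪ R) − Pᶜ)) − Q)ᶜ| = 8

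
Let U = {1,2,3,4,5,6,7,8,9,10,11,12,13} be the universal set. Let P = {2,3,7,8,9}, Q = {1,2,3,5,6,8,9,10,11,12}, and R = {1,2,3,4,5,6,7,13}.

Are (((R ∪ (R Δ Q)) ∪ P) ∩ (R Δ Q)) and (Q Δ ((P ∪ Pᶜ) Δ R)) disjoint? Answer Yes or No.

R Δ Q = {4,7,8,9,10,11,12,13}
R ∪ (R Δ Q) = {1,2,3,4,5,6,7,8,9,10,11,12,13}
(R ∪ (R Δ Q)) ∪ P = {1,2,3,4,5,6,7,8,9,10,11,12,13}
((R ∪ (R Δ Q)) ∪ P) ∩ (R Δ Q) = {4,7,8,9,10,11,12,13}
Pᶜ = {1,4,5,6,10,11,12,13}
P ∪ Pᶜ = {1,2,3,4,5,6,7,8,9,10,11,12,13}
(P ∪ Pᶜ) Δ R = {8,9,10,11,12}
Q Δ ((P ∪ Pᶜ) Δ R) = {1,2,3,5,6}
{4,7,8,9,10,11,12,13} and {1,2,3,5,6} share no elements.

Yes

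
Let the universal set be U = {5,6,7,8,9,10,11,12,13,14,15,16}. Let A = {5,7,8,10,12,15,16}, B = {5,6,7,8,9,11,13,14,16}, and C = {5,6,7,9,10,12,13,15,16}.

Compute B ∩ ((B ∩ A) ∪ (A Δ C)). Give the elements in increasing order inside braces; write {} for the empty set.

B ∩ A = {5,7,8,16}
A Δ C = {6,8,9,13}
(B ∩ A) ∪ (A Δ C) = {5,6,7,8,9,13,16}
B ∩ ((B ∩ A) ∪ (A Δ C)) = {5,6,7,8,9,13,16}

{5,6,7,8,9,13,16}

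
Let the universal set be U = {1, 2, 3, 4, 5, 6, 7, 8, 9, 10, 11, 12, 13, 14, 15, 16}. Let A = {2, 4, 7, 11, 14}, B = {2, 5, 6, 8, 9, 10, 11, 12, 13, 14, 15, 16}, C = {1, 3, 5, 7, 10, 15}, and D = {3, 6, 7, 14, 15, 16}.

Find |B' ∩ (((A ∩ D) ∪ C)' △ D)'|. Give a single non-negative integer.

1

B' = {1, 3, 4, 7}
A ∩ D = {7, 14}
(A ∩ D) ∪ C = {1, 3, 5, 7, 10, 14, 15}
((A ∩ D) ∪ C)' = {2, 4, 6, 8, 9, 11, 12, 13, 16}
((A ∩ D) ∪ C)' △ D = {2, 3, 4, 7, 8, 9, 11, 12, 13, 14, 15}
(((A ∩ D) ∪ C)' △ D)' = {1, 5, 6, 10, 16}
B' ∩ (((A ∩ D) ∪ C)' △ D)' = {1}
|B' ∩ (((A ∩ D) ∪ C)' △ D)'| = 1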